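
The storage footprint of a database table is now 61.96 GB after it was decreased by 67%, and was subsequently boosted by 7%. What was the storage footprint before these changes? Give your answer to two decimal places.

175.47 GB

Undoing the 7% increase: 61.96 ÷ 1.07 ≈ 57.906542.
Undoing the 67% decrease: 57.906542 ÷ 0.33 ≈ 175.47 GB.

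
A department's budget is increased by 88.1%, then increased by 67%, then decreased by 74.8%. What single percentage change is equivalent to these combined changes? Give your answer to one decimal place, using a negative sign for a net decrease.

The combined multiplier is 1.881 × 1.67 × 0.252 = 0.79160004.
That corresponds to a decrease of 20.8%.

-20.8%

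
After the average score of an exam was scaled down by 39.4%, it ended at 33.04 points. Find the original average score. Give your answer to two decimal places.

The overall multiplier applied was 0.606.
So the original average score was 33.04 ÷ 0.606 ≈ 54.52 points.

54.52 points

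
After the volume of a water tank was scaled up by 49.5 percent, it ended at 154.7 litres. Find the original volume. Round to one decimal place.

The overall multiplier applied was 1.495.
So the original volume was 154.7 ÷ 1.495 ≈ 103.5 litres.

103.5 litres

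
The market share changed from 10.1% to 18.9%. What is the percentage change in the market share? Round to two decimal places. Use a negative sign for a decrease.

The change is 18.9 − 10.1 = 8.8 percentage points.
Relative to the original 10.1%, that is 8.8 ÷ 10.1 ≈ 87.13%.

87.13%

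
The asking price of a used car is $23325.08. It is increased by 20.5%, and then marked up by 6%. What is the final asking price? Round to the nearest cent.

20.5% increase: $23325.08 × 1.205 = $28106.7214.
6% increase: $28106.7214 × 1.06 = $29793.124684 ≈ $29793.12.

$29793.12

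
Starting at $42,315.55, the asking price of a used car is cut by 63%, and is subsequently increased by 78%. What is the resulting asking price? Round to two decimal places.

$27,869.02

After the 63% decrease: $42,315.55 × 0.37 = $15656.7535.
Apply the 78% increase: $15656.7535 × 1.78 = $27869.02123 ≈ $27,869.02.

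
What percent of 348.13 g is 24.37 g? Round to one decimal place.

7.0%

24.37 g ÷ 348.13 g ≈ 7.0%.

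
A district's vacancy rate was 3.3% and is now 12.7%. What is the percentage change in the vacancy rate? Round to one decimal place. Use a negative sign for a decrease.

The change is 12.7 − 3.3 = 9.4 percentage points.
Relative to the original 3.3%, that is 9.4 ÷ 3.3 ≈ 284.8%.

284.8%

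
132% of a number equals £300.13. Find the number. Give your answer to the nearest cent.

£300.13 ÷ 1.32 ≈ £227.37.

£227.37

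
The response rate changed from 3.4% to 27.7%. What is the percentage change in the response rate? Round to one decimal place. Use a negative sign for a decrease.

The change is 27.7 − 3.4 = 24.3 percentage points.
Relative to the original 3.4%, that is 24.3 ÷ 3.4 ≈ 714.7%.

714.7%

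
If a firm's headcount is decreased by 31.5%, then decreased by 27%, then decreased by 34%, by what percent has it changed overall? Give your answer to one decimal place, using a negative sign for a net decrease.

-67.0%

The combined multiplier is 0.685 × 0.73 × 0.66 = 0.330033.
That corresponds to a decrease of 67.0%.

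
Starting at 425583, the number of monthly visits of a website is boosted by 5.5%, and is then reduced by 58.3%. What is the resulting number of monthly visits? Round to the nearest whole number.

Each change multiplies by a factor: 1.055 × 0.417 = 0.439935.
425583 × 0.439935 = 187228.857105 ≈ 187229.

187229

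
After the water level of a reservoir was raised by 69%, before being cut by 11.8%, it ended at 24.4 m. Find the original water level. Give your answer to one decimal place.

The overall multiplier applied was 1.69 × 0.882 = 1.49058.
So the original water level was 24.4 ÷ 1.49058 ≈ 16.4 m.

16.4 m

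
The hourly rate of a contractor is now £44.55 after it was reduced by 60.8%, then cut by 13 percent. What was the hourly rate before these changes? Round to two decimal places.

Undoing the 13% decrease: £44.55 ÷ 0.87 ≈ £51.206897.
Undoing the 60.8% decrease: £51.206897 ÷ 0.392 ≈ £130.63.

£130.63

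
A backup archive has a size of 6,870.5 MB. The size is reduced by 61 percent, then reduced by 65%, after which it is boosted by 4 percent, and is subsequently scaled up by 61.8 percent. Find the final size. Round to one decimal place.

Each change multiplies by a factor: 0.39 × 0.35 × 1.04 × 1.618 = 0.22969128.
6,870.5 × 0.22969128 = 1578.09393924 ≈ 1,578.1.

1,578.1 MB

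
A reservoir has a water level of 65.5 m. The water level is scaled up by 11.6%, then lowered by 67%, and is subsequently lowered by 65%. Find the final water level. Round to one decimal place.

Apply the 11.6% increase: 65.5 × 1.116 = 73.098.
After the 67% decrease: 73.098 × 0.33 = 24.12234.
After the 65% decrease: 24.12234 × 0.35 = 8.442819 ≈ 8.4.

8.4 m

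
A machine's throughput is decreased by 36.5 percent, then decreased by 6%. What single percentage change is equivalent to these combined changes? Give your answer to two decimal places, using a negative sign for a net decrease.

A 36.5% decrease multiplies by 0.635.
Then a 6% decrease: 0.635 × 0.94 = 0.5969.
Overall factor 0.5969, i.e. -40.31%.

-40.31%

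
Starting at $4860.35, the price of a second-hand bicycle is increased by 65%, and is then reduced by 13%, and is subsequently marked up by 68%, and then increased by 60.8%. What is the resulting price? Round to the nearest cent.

Apply the 65% increase: $4860.35 × 1.65 = $8019.5775.
13% decrease: $8019.5775 × 0.87 = $6977.032425.
68% increase: $6977.032425 × 1.68 = $11721.414474.
After the 60.8% increase: $11721.414474 × 1.608 = $18848.034474192 ≈ $18848.03.

$18848.03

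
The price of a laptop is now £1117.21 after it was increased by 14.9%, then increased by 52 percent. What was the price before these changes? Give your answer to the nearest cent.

£639.69

Undoing the 52% increase: £1117.21 ÷ 1.52 ≈ £735.006579.
Undoing the 14.9% increase: £735.006579 ÷ 1.149 ≈ £639.69.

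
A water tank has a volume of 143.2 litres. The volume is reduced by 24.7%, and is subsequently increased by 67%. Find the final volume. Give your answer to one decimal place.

Each change multiplies by a factor: 0.753 × 1.67 = 1.25751.
143.2 × 1.25751 = 180.075432 ≈ 180.1.

180.1 litres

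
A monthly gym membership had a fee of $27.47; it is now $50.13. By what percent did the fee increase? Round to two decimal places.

Change: $50.13 − $27.47 = $22.66.
Relative to the original: $22.66 ÷ $27.47 ≈ 82.49%.
So the fee increased by 82.49%.

82.49%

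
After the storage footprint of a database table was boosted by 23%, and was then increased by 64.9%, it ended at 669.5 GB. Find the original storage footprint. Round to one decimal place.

330.1 GB

The overall multiplier applied was 1.23 × 1.649 = 2.02827.
So the original storage footprint was 669.5 ÷ 2.02827 ≈ 330.1 GB.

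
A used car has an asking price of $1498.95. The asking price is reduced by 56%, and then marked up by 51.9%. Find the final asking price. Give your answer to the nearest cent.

Each change multiplies by a factor: 0.44 × 1.519 = 0.66836.
$1498.95 × 0.66836 = $1001.838222 ≈ $1001.84.

$1001.84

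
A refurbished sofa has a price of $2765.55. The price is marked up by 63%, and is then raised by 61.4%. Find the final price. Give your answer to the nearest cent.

Each change multiplies by a factor: 1.63 × 1.614 = 2.63082.
$2765.55 × 2.63082 = $7275.664251 ≈ $7275.66.

$7275.66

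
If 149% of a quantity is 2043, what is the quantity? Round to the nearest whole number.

1371

2043 ÷ 1.49 ≈ 1371.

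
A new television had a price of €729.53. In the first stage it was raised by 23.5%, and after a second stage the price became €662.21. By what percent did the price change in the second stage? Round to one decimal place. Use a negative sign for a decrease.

After the first stage: €729.53 × 1.235 = €900.96955.
Second-stage multiplier: €662.21 ÷ €900.96955 ≈ 0.735.
That is a change of -26.5%.

-26.5%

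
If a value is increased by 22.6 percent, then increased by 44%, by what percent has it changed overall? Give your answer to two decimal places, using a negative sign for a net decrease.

76.54%

A 22.6% increase multiplies by 1.226.
Then a 44% increase: 1.226 × 1.44 = 1.76544.
Overall factor 1.76544, i.e. 76.54%.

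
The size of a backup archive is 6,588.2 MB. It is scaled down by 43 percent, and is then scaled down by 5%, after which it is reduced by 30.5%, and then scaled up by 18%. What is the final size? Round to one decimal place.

2,925.7 MB

Apply the 43% decrease: 6,588.2 × 0.57 = 3755.274.
After the 5% decrease: 3755.274 × 0.95 = 3567.5103.
Apply the 30.5% decrease: 3567.5103 × 0.695 = 2479.4196585.
Apply the 18% increase: 2479.4196585 × 1.18 = 2925.71519703 ≈ 2,925.7.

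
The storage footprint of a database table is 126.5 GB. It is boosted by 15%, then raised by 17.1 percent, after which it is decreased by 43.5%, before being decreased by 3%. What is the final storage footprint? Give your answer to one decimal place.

Each change multiplies by a factor: 1.15 × 1.171 × 0.565 × 0.97 = 0.7380315325.
126.5 × 0.7380315325 = 93.36098886125 ≈ 93.4.

93.4 GB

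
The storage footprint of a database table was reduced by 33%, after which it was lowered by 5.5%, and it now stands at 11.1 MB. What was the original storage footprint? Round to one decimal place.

17.5 MB

The overall multiplier applied was 0.67 × 0.945 = 0.63315.
So the original storage footprint was 11.1 ÷ 0.63315 ≈ 17.5 MB.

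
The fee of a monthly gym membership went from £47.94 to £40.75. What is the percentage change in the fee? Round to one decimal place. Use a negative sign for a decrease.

-15.0%

Change: £40.75 − £47.94 = -£7.19.
Relative to the original: -£7.19 ÷ £47.94 ≈ -15.0%.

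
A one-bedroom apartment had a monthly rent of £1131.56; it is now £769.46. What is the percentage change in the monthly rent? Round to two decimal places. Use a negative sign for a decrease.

-32.00%

Change: £769.46 − £1131.56 = -£362.10.
Relative to the original: -£362.10 ÷ £1131.56 ≈ -32.00%.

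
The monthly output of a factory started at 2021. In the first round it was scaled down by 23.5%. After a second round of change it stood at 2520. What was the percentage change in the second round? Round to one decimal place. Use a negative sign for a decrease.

63.0%

After the first round: 2021 × 0.765 = 1546.065.
Second-round multiplier: 2520 ÷ 1546.065 ≈ 1.62994.
That is a change of 63.0%.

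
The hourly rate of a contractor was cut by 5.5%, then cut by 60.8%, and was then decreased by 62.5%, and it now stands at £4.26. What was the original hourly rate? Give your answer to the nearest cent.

£30.67

The overall multiplier applied was 0.945 × 0.392 × 0.375 = 0.138915.
So the original hourly rate was £4.26 ÷ 0.138915 ≈ £30.67.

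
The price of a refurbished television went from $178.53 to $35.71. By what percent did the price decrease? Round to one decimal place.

Change: $35.71 − $178.53 = -$142.82.
Relative to the original: -$142.82 ÷ $178.53 ≈ -80.0%.
So the price decreased by 80.0%.

80.0%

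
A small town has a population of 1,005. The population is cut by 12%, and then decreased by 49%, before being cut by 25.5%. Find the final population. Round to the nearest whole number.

After the 12% decrease: 1,005 × 0.88 = 884.4.
Apply the 49% decrease: 884.4 × 0.51 = 451.044.
25.5% decrease: 451.044 × 0.745 = 336.02778 ≈ 336.

336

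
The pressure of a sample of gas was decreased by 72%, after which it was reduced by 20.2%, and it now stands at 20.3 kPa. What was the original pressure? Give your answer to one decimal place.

90.9 kPa

The overall multiplier applied was 0.28 × 0.798 = 0.22344.
So the original pressure was 20.3 ÷ 0.22344 ≈ 90.9 kPa.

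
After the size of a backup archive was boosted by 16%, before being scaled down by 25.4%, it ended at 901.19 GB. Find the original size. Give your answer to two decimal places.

1,041.40 GB

Undoing the 25.4% decrease: 901.19 ÷ 0.746 ≈ 1208.029491.
Undoing the 16% increase: 1208.029491 ÷ 1.16 ≈ 1,041.40 GB.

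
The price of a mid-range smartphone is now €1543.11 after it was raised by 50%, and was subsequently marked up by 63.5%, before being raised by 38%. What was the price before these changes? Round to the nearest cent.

The overall multiplier applied was 1.5 × 1.635 × 1.38 = 3.38445.
So the original price was €1543.11 ÷ 3.38445 ≈ €455.94.

€455.94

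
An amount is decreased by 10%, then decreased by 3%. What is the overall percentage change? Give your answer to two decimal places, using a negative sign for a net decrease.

A 10% decrease multiplies by 0.9.
Then a 3% decrease: 0.9 × 0.97 = 0.873.
Overall factor 0.873, i.e. -12.70%.

-12.70%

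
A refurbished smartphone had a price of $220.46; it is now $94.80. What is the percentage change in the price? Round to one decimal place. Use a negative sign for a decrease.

Change: $94.80 − $220.46 = -$125.66.
Relative to the original: -$125.66 ÷ $220.46 ≈ -57.0%.

-57.0%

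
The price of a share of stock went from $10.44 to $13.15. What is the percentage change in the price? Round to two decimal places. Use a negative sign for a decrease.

Change: $13.15 − $10.44 = $2.71.
Relative to the original: $2.71 ÷ $10.44 ≈ 25.96%.

25.96%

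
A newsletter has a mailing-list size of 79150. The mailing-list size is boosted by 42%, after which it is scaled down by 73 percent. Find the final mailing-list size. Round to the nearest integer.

30346

Each change multiplies by a factor: 1.42 × 0.27 = 0.3834.
79150 × 0.3834 = 30346.11 ≈ 30346.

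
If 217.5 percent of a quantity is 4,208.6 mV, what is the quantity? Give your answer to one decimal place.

4,208.6 mV ÷ 2.175 ≈ 1,935.0 mV.

1,935.0 mV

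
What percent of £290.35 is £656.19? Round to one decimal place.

£656.19 ÷ £290.35 ≈ 226.0%.

226.0%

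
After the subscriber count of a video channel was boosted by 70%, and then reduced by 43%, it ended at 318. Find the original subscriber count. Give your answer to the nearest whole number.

The overall multiplier applied was 1.7 × 0.57 = 0.969.
So the original subscriber count was 318 ÷ 0.969 ≈ 328.

328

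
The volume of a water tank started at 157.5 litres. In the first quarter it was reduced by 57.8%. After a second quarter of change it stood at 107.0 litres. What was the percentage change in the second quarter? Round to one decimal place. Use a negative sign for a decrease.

After the first quarter: 157.5 × 0.422 = 66.465.
Second-quarter multiplier: 107.0 ÷ 66.465 ≈ 1.60987.
That is a change of 61.0%.

61.0%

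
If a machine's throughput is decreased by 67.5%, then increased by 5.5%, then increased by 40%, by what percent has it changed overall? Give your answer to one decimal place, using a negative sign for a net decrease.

The combined multiplier is 0.325 × 1.055 × 1.4 = 0.480025.
That corresponds to a decrease of 52.0%.

-52.0%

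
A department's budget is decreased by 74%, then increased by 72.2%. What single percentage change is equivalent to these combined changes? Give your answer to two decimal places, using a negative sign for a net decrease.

-55.23%

A 74% decrease multiplies by 0.26.
Then a 72.2% increase: 0.26 × 1.722 = 0.44772.
Overall factor 0.44772, i.e. -55.23%.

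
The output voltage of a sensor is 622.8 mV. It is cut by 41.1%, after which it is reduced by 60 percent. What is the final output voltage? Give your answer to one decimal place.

146.7 mV

41.1% decrease: 622.8 × 0.589 = 366.8292.
After the 60% decrease: 366.8292 × 0.4 = 146.73168 ≈ 146.7.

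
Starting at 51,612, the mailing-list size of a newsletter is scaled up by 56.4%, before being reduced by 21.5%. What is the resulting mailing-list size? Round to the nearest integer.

After the 56.4% increase: 51,612 × 1.564 = 80721.168.
After the 21.5% decrease: 80721.168 × 0.785 = 63366.11688 ≈ 63,366.

63,366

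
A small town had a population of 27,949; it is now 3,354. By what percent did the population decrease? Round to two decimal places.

88.00%

Change: 3,354 − 27,949 = -24,595.
Relative to the original: -24,595 ÷ 27,949 ≈ -88.00%.
So the population decreased by 88.00%.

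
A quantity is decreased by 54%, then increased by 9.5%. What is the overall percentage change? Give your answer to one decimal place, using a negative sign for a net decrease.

-49.6%

A 54% decrease multiplies by 0.46.
Then a 9.5% increase: 0.46 × 1.095 = 0.5037.
Overall factor 0.5037, i.e. -49.6%.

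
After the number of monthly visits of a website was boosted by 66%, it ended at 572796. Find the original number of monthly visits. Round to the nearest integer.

345058

The overall multiplier applied was 1.66.
So the original number of monthly visits was 572796 ÷ 1.66 ≈ 345058.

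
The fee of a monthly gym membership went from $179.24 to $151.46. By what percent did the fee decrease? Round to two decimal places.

Change: $151.46 − $179.24 = -$27.78.
Relative to the original: -$27.78 ÷ $179.24 ≈ -15.50%.
So the fee decreased by 15.50%.

15.50%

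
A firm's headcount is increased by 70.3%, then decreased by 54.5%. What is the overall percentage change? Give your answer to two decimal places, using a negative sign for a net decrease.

The combined multiplier is 1.703 × 0.455 = 0.774865.
That corresponds to a decrease of 22.51%.

-22.51%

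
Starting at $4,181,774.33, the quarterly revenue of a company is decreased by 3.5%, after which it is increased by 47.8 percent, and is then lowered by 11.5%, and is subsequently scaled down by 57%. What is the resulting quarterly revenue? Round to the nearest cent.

After the 3.5% decrease: $4,181,774.33 × 0.965 = $4035412.22845.
After the 47.8% increase: $4035412.22845 × 1.478 = $5964339.2736491.
11.5% decrease: $5964339.2736491 × 0.885 = $5278440.2571794535.
After the 57% decrease: $5278440.2571794535 × 0.43 = $2269729.310587165005 ≈ $2,269,729.31.

$2,269,729.31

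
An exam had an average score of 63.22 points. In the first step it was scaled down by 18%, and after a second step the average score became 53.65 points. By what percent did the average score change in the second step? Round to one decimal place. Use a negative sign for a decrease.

After the first step: 63.22 × 0.82 = 51.8404.
Second-step multiplier: 53.65 ÷ 51.8404 ≈ 1.03491.
That is a change of 3.5%.

3.5%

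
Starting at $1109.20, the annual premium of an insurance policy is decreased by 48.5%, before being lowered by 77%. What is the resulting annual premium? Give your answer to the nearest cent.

$131.38

Apply the 48.5% decrease: $1109.20 × 0.515 = $571.238.
77% decrease: $571.238 × 0.23 = $131.38474 ≈ $131.38.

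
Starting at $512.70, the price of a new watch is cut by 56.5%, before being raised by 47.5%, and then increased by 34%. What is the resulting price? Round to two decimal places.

$440.81

After the 56.5% decrease: $512.70 × 0.435 = $223.0245.
Apply the 47.5% increase: $223.0245 × 1.475 = $328.9611375.
Apply the 34% increase: $328.9611375 × 1.34 = $440.80792425 ≈ $440.81.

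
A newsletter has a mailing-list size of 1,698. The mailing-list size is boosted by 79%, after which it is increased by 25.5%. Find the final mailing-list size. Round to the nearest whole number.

Apply the 79% increase: 1,698 × 1.79 = 3039.42.
25.5% increase: 3039.42 × 1.255 = 3814.4721 ≈ 3,814.

3,814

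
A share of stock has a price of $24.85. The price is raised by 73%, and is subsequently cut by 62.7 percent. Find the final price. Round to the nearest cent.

Each change multiplies by a factor: 1.73 × 0.373 = 0.64529.
$24.85 × 0.64529 = $16.0354565 ≈ $16.04.

$16.04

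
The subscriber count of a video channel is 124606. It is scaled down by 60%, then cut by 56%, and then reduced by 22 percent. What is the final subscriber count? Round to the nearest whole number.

Each change multiplies by a factor: 0.4 × 0.44 × 0.78 = 0.13728.
124606 × 0.13728 = 17105.91168 ≈ 17106.

17106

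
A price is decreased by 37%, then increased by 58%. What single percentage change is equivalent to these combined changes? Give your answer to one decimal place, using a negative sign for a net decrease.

The combined multiplier is 0.63 × 1.58 = 0.9954.
That corresponds to a decrease of 0.5%.

-0.5%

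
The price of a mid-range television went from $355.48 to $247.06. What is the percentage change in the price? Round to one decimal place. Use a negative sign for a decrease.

Change: $247.06 − $355.48 = -$108.42.
Relative to the original: -$108.42 ÷ $355.48 ≈ -30.5%.

-30.5%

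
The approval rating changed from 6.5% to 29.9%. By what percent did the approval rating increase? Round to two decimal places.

360.00%

The change is 29.9 − 6.5 = 23.4 percentage points.
Relative to the original 6.5%, that is 23.4 ÷ 6.5 = 360.00%.
So the approval rating rose by 360.00%.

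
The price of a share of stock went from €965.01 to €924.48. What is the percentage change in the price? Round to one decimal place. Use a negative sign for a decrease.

Change: €924.48 − €965.01 = -€40.53.
Relative to the original: -€40.53 ÷ €965.01 ≈ -4.2%.

-4.2%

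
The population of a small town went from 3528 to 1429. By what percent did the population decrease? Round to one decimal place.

Change: 1429 − 3528 = -2099.
Relative to the original: -2099 ÷ 3528 ≈ -59.5%.
So the population decreased by 59.5%.

59.5%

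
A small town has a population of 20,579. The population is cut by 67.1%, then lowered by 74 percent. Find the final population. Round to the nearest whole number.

Each change multiplies by a factor: 0.329 × 0.26 = 0.08554.
20,579 × 0.08554 = 1760.32766 ≈ 1,760.

1,760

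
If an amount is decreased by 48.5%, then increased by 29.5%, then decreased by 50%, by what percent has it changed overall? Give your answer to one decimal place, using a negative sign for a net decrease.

The combined multiplier is 0.515 × 1.295 × 0.5 = 0.3334625.
That corresponds to a decrease of 66.7%.

-66.7%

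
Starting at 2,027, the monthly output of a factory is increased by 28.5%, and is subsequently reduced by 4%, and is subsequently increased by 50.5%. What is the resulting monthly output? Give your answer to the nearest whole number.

Each change multiplies by a factor: 1.285 × 0.96 × 1.505 = 1.856568.
2,027 × 1.856568 = 3763.263336 ≈ 3,763.

3,763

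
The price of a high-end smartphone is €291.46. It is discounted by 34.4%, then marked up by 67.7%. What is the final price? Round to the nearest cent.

€320.64

Each change multiplies by a factor: 0.656 × 1.677 = 1.100112.
€291.46 × 1.100112 = €320.63864352 ≈ €320.64.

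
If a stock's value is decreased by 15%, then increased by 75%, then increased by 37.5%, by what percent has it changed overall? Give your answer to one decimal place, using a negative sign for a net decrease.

104.5%

A 15% decrease multiplies by 0.85.
Then a 75% increase: 0.85 × 1.75 = 1.4875.
Then a 37.5% increase: 1.4875 × 1.375 = 2.0453125.
Overall factor 2.0453125, i.e. 104.5%.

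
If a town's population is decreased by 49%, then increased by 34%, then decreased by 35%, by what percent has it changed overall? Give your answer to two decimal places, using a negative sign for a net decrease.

-55.58%

A 49% decrease multiplies by 0.51.
Then a 34% increase: 0.51 × 1.34 = 0.6834.
Then a 35% decrease: 0.6834 × 0.65 = 0.44421.
Overall factor 0.44421, i.e. -55.58%.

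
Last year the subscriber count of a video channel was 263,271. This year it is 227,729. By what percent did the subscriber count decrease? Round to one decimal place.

Change: 227,729 − 263,271 = -35,542.
Relative to the original: -35,542 ÷ 263,271 ≈ -13.5%.
So the subscriber count decreased by 13.5%.

13.5%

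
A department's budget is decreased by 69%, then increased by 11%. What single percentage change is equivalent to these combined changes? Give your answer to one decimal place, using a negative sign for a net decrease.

-65.6%

A 69% decrease multiplies by 0.31.
Then an 11% increase: 0.31 × 1.11 = 0.3441.
Overall factor 0.3441, i.e. -65.6%.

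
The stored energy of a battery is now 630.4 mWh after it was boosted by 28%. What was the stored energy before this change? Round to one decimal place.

492.5 mWh

The overall multiplier applied was 1.28.
So the original stored energy was 630.4 ÷ 1.28 = 492.5 mWh.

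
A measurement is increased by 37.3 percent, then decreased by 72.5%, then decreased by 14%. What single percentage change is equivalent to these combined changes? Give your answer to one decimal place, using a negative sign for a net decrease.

The combined multiplier is 1.373 × 0.275 × 0.86 = 0.3247145.
That corresponds to a decrease of 67.5%.

-67.5%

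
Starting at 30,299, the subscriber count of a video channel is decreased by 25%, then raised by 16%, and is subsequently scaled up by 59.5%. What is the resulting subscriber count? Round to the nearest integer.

After the 25% decrease: 30,299 × 0.75 = 22724.25.
16% increase: 22724.25 × 1.16 = 26360.13.
After the 59.5% increase: 26360.13 × 1.595 = 42044.40735 ≈ 42,044.

42,044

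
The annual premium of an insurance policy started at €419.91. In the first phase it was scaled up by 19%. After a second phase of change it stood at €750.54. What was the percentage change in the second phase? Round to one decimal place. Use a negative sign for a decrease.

50.2%

After the first phase: €419.91 × 1.19 = €499.6929.
Second-phase multiplier: €750.54 ÷ €499.6929 ≈ 1.502.
That is a change of 50.2%.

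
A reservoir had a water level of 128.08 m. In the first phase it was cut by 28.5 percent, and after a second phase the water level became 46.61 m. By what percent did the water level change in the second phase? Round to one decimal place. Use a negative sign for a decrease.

-49.1%

After the first phase: 128.08 × 0.715 = 91.5772.
Second-phase multiplier: 46.61 ÷ 91.5772 ≈ 0.50897.
That is a change of -49.1%.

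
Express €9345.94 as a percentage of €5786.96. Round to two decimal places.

161.50%

€9345.94 ÷ €5786.96 ≈ 161.50%.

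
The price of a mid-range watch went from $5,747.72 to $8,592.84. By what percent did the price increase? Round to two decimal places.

49.50%

Change: $8,592.84 − $5,747.72 = $2,845.12.
Relative to the original: $2,845.12 ÷ $5,747.72 ≈ 49.50%.
So the price increased by 49.50%.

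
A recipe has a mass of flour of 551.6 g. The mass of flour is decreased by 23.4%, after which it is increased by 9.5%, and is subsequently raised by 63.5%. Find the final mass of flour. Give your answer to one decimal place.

Each change multiplies by a factor: 0.766 × 1.095 × 1.635 = 1.37138895.
551.6 × 1.37138895 = 756.45814482 ≈ 756.5.

756.5 g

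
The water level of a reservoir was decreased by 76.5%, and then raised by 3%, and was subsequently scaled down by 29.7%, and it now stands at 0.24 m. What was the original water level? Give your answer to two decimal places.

Undoing the 29.7% decrease: 0.24 ÷ 0.703 ≈ 0.341394.
Undoing the 3% increase: 0.341394 ÷ 1.03 ≈ 0.33145.
Undoing the 76.5% decrease: 0.33145 ÷ 0.235 ≈ 1.41 m.

1.41 m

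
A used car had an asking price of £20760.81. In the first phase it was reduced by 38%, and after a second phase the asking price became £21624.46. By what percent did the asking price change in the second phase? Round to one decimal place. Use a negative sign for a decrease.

After the first phase: £20760.81 × 0.62 = £12871.7022.
Second-phase multiplier: £21624.46 ÷ £12871.7022 ≈ 1.68.
That is a change of 68.0%.

68.0%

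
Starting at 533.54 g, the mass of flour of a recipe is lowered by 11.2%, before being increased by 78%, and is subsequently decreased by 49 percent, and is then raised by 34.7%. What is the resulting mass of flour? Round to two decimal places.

Apply the 11.2% decrease: 533.54 × 0.888 = 473.78352.
Apply the 78% increase: 473.78352 × 1.78 = 843.3346656.
Apply the 49% decrease: 843.3346656 × 0.51 = 430.100679456.
Apply the 34.7% increase: 430.100679456 × 1.347 = 579.345615227232 ≈ 579.35.

579.35 g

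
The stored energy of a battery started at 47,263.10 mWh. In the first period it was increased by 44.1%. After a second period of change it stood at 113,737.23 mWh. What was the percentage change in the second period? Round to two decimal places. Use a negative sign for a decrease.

67.00%

After the first period: 47,263.10 × 1.441 = 68106.1271.
Second-period multiplier: 113,737.23 ÷ 68106.1271 ≈ 1.67.
That is a change of 67.00%.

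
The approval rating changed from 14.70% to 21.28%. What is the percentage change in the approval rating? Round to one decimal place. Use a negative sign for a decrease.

44.8%

The change is 21.28 − 14.70 = 6.58 percentage points.
Relative to the original 14.70%, that is 6.58 ÷ 14.70 ≈ 44.8%.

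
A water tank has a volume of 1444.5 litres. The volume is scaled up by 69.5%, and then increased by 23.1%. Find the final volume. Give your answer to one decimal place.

Apply the 69.5% increase: 1444.5 × 1.695 = 2448.4275.
23.1% increase: 2448.4275 × 1.231 = 3014.0142525 ≈ 3014.0.

3014.0 litres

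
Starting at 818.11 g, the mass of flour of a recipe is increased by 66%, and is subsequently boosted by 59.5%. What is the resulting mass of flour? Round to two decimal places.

2166.11 g

Each change multiplies by a factor: 1.66 × 1.595 = 2.6477.
818.11 × 2.6477 = 2166.109847 ≈ 2166.11.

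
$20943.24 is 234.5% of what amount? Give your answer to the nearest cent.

$8931.02

$20943.24 ÷ 2.345 ≈ $8931.02.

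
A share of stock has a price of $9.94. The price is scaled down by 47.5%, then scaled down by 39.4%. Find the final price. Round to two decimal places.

$3.16

Each change multiplies by a factor: 0.525 × 0.606 = 0.31815.
$9.94 × 0.31815 = $3.162411 ≈ $3.16.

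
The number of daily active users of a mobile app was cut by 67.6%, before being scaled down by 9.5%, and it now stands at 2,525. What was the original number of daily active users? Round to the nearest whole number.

Undoing the 9.5% decrease: 2,525 ÷ 0.905 ≈ 2790.055249.
Undoing the 67.6% decrease: 2790.055249 ÷ 0.324 ≈ 8,611.

8,611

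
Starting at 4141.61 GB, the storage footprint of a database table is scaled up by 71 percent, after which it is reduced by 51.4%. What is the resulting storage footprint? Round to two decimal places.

3441.93 GB

Each change multiplies by a factor: 1.71 × 0.486 = 0.83106.
4141.61 × 0.83106 = 3441.9264066 ≈ 3441.93.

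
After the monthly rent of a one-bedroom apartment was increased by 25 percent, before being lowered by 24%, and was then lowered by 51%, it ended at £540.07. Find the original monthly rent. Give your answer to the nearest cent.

The overall multiplier applied was 1.25 × 0.76 × 0.49 = 0.4655.
So the original monthly rent was £540.07 ÷ 0.4655 ≈ £1,160.19.

£1,160.19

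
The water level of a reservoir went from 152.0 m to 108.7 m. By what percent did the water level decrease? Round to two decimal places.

Change: 108.7 − 152.0 = -43.3.
Relative to the original: -43.3 ÷ 152.0 ≈ -28.49%.
So the water level decreased by 28.49%.

28.49%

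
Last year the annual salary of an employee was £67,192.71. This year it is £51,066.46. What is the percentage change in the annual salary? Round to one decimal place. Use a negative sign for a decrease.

Change: £51,066.46 − £67,192.71 = -£16,126.25.
Relative to the original: -£16,126.25 ÷ £67,192.71 ≈ -24.0%.

-24.0%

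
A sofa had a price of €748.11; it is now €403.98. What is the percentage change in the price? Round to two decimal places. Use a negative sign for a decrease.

Change: €403.98 − €748.11 = -€344.13.
Relative to the original: -€344.13 ÷ €748.11 ≈ -46.00%.

-46.00%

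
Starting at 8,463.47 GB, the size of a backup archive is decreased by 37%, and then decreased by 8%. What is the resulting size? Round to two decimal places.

Apply the 37% decrease: 8,463.47 × 0.63 = 5331.9861.
After the 8% decrease: 5331.9861 × 0.92 = 4905.427212 ≈ 4,905.43.

4,905.43 GB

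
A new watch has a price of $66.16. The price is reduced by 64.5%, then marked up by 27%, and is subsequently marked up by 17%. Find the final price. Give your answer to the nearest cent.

$34.90

Apply the 64.5% decrease: $66.16 × 0.355 = $23.4868.
27% increase: $23.4868 × 1.27 = $29.828236.
17% increase: $29.828236 × 1.17 = $34.89903612 ≈ $34.90.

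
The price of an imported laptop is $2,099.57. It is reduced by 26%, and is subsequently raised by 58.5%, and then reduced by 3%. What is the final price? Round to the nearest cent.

$2,388.71

26% decrease: $2,099.57 × 0.74 = $1553.6818.
58.5% increase: $1553.6818 × 1.585 = $2462.585653.
Apply the 3% decrease: $2462.585653 × 0.97 = $2388.70808341 ≈ $2,388.71.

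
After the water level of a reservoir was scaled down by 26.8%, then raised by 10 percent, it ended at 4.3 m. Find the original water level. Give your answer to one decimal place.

5.3 m

Undoing the 10% increase: 4.3 ÷ 1.1 ≈ 3.909091.
Undoing the 26.8% decrease: 3.909091 ÷ 0.732 ≈ 5.3 m.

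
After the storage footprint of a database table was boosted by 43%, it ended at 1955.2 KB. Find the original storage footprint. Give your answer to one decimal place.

1367.3 KB

The overall multiplier applied was 1.43.
So the original storage footprint was 1955.2 ÷ 1.43 ≈ 1367.3 KB.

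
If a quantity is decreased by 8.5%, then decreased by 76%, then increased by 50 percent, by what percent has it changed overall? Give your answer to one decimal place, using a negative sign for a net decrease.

-67.1%

An 8.5% decrease multiplies by 0.915.
Then a 76% decrease: 0.915 × 0.24 = 0.2196.
Then a 50% increase: 0.2196 × 1.5 = 0.3294.
Overall factor 0.3294, i.e. -67.1%.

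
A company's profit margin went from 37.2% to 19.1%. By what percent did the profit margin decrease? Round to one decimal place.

The change is 19.1 − 37.2 = -18.1 percentage points.
Relative to the original 37.2%, that is -18.1 ÷ 37.2 ≈ -48.7%.
So the profit margin fell by 48.7%.

48.7%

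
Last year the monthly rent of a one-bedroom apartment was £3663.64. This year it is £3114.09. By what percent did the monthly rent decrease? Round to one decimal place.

15.0%

Change: £3114.09 − £3663.64 = -£549.55.
Relative to the original: -£549.55 ÷ £3663.64 ≈ -15.0%.
So the monthly rent decreased by 15.0%.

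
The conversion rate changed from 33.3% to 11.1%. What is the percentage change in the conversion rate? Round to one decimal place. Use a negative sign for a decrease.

-66.7%

The change is 11.1 − 33.3 = -22.2 percentage points.
Relative to the original 33.3%, that is -22.2 ÷ 33.3 ≈ -66.7%.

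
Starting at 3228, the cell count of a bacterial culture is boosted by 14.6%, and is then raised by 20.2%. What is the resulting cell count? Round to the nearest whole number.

4447

14.6% increase: 3228 × 1.146 = 3699.288.
20.2% increase: 3699.288 × 1.202 = 4446.544176 ≈ 4447.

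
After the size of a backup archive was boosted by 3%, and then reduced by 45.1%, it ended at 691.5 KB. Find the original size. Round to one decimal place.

The overall multiplier applied was 1.03 × 0.549 = 0.56547.
So the original size was 691.5 ÷ 0.56547 ≈ 1,222.9 KB.

1,222.9 KB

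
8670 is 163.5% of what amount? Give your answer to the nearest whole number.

5303

8670 ÷ 1.635 ≈ 5303.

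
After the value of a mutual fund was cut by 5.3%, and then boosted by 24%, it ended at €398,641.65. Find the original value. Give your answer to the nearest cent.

The overall multiplier applied was 0.947 × 1.24 = 1.17428.
So the original value was €398,641.65 ÷ 1.17428 ≈ €339,477.51.

€339,477.51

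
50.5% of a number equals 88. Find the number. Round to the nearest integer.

88 ÷ 0.505 ≈ 174.

174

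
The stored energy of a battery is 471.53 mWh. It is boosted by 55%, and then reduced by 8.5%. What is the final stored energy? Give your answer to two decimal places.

Each change multiplies by a factor: 1.55 × 0.915 = 1.41825.
471.53 × 1.41825 = 668.7474225 ≈ 668.75.

668.75 mWh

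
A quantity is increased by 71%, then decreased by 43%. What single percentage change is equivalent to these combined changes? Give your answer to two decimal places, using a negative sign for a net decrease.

-2.53%

A 71% increase multiplies by 1.71.
Then a 43% decrease: 1.71 × 0.57 = 0.9747.
Overall factor 0.9747, i.e. -2.53%.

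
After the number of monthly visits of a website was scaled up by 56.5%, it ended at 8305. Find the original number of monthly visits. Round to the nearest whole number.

The overall multiplier applied was 1.565.
So the original number of monthly visits was 8305 ÷ 1.565 ≈ 5307.

5307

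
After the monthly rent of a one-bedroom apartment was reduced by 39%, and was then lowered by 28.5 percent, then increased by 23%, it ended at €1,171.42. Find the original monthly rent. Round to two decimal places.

The overall multiplier applied was 0.61 × 0.715 × 1.23 = 0.5364645.
So the original monthly rent was €1,171.42 ÷ 0.5364645 ≈ €2,183.59.

€2,183.59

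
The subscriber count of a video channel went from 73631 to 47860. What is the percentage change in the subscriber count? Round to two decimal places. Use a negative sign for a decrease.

Change: 47860 − 73631 = -25771.
Relative to the original: -25771 ÷ 73631 ≈ -35.00%.

-35.00%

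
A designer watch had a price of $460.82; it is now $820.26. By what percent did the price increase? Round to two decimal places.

Change: $820.26 − $460.82 = $359.44.
Relative to the original: $359.44 ÷ $460.82 ≈ 78.00%.
So the price increased by 78.00%.

78.00%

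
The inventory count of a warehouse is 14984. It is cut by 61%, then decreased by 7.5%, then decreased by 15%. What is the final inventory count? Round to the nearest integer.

Each change multiplies by a factor: 0.39 × 0.925 × 0.85 = 0.3066375.
14984 × 0.3066375 = 4594.6563 ≈ 4595.

4595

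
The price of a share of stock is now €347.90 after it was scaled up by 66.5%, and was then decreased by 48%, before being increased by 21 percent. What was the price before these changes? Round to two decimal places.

€332.09

The overall multiplier applied was 1.665 × 0.52 × 1.21 = 1.047618.
So the original price was €347.90 ÷ 1.047618 ≈ €332.09.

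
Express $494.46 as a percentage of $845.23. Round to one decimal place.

58.5%

$494.46 ÷ $845.23 ≈ 58.5%.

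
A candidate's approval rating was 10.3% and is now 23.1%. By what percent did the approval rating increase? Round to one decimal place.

124.3%

The change is 23.1 − 10.3 = 12.8 percentage points.
Relative to the original 10.3%, that is 12.8 ÷ 10.3 ≈ 124.3%.
So the approval rating rose by 124.3%.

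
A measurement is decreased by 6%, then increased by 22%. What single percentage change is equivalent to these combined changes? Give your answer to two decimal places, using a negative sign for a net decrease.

A 6% decrease multiplies by 0.94.
Then a 22% increase: 0.94 × 1.22 = 1.1468.
Overall factor 1.1468, i.e. 14.68%.

14.68%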